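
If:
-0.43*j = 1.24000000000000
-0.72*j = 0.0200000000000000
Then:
No Solution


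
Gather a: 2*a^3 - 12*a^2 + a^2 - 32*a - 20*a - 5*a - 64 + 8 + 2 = 2*a^3 - 11*a^2 - 57*a - 54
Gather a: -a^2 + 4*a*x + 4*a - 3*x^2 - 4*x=-a^2 + a*(4*x + 4) - 3*x^2 - 4*x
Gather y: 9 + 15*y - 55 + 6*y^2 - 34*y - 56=6*y^2 - 19*y - 102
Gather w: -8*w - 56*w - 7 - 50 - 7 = -64*w - 64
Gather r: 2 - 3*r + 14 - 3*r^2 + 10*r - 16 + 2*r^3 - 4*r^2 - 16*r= 2*r^3 - 7*r^2 - 9*r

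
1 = 1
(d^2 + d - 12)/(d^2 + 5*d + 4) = (d - 3)/(d + 1)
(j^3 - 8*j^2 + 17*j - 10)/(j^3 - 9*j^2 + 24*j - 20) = (j - 1)/(j - 2)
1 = 1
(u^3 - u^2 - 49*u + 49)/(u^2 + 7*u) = u - 8 + 7/u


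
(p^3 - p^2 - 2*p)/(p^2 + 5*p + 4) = p*(p - 2)/(p + 4)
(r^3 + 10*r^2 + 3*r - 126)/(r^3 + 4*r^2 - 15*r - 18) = (r + 7)/(r + 1)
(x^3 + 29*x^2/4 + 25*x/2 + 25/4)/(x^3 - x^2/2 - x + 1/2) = (4*x^2 + 25*x + 25)/(2*(2*x^2 - 3*x + 1))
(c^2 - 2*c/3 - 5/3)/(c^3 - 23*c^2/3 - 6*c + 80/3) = (c + 1)/(c^2 - 6*c - 16)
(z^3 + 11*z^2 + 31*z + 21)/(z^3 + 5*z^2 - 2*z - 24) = (z^2 + 8*z + 7)/(z^2 + 2*z - 8)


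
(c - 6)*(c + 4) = c^2 - 2*c - 24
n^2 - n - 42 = (n - 7)*(n + 6)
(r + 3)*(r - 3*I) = r^2 + 3*r - 3*I*r - 9*I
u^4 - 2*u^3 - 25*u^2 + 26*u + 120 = (u - 5)*(u - 3)*(u + 2)*(u + 4)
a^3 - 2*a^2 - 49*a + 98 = (a - 7)*(a - 2)*(a + 7)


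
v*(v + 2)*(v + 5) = v^3 + 7*v^2 + 10*v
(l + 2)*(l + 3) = l^2 + 5*l + 6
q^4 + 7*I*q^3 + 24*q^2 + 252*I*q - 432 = (q - 6*I)*(q + 3*I)*(q + 4*I)*(q + 6*I)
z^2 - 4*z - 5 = (z - 5)*(z + 1)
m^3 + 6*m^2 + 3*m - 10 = (m - 1)*(m + 2)*(m + 5)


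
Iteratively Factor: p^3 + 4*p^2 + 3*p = (p + 3)*(p^2 + p) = (p + 1)*(p + 3)*(p)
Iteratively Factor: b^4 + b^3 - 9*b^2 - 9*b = (b - 3)*(b^3 + 4*b^2 + 3*b) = (b - 3)*(b + 3)*(b^2 + b) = b*(b - 3)*(b + 3)*(b + 1)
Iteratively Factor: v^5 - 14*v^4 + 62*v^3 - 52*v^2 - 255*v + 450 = (v - 3)*(v^4 - 11*v^3 + 29*v^2 + 35*v - 150) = (v - 5)*(v - 3)*(v^3 - 6*v^2 - v + 30) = (v - 5)^2*(v - 3)*(v^2 - v - 6) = (v - 5)^2*(v - 3)^2*(v + 2)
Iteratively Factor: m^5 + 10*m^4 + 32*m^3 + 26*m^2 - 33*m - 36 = (m - 1)*(m^4 + 11*m^3 + 43*m^2 + 69*m + 36) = (m - 1)*(m + 1)*(m^3 + 10*m^2 + 33*m + 36) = (m - 1)*(m + 1)*(m + 4)*(m^2 + 6*m + 9) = (m - 1)*(m + 1)*(m + 3)*(m + 4)*(m + 3)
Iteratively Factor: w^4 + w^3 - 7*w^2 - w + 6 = (w - 2)*(w^3 + 3*w^2 - w - 3) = (w - 2)*(w + 1)*(w^2 + 2*w - 3) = (w - 2)*(w + 1)*(w + 3)*(w - 1)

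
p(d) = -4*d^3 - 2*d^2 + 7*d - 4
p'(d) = -12*d^2 - 4*d + 7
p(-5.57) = 586.19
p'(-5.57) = -343.02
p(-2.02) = 6.67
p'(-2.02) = -33.88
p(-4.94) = 394.83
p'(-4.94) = -266.08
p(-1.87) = 2.07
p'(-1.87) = -27.48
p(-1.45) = -6.16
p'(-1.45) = -12.43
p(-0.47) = -7.32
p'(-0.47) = 6.23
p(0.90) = -2.24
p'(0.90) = -6.32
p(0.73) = -1.51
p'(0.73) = -2.31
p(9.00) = -3019.00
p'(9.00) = -1001.00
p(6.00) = -898.00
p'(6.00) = -449.00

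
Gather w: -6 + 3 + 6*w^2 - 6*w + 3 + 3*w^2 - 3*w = 9*w^2 - 9*w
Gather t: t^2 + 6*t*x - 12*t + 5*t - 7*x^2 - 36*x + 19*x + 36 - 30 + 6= t^2 + t*(6*x - 7) - 7*x^2 - 17*x + 12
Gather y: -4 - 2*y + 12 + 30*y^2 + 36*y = 30*y^2 + 34*y + 8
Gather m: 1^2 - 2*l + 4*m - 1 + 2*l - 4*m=0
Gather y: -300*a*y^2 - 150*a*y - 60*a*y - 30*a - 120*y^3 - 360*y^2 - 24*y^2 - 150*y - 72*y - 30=-30*a - 120*y^3 + y^2*(-300*a - 384) + y*(-210*a - 222) - 30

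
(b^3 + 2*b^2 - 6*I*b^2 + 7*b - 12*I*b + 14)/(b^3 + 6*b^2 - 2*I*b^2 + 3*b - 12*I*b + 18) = (b^2 + b*(2 - 7*I) - 14*I)/(b^2 + 3*b*(2 - I) - 18*I)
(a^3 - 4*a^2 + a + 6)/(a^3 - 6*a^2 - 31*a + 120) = (a^2 - a - 2)/(a^2 - 3*a - 40)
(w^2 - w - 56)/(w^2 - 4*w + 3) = (w^2 - w - 56)/(w^2 - 4*w + 3)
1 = 1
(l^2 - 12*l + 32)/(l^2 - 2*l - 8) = (l - 8)/(l + 2)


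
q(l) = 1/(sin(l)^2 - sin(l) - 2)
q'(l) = (-2*sin(l)*cos(l) + cos(l))/(sin(l)^2 - sin(l) - 2)^2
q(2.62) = -0.44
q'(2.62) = -0.00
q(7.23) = -0.46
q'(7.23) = -0.08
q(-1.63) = -190.37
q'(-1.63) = -6425.29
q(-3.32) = -0.47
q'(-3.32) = -0.14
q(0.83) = -0.46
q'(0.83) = -0.07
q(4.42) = -7.97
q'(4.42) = -53.33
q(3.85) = -1.08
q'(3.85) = -2.04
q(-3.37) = -0.46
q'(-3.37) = -0.11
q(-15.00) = -1.08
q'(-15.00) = -2.03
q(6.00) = -0.61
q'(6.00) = 0.55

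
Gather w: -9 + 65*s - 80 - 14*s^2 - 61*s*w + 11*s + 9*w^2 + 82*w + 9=-14*s^2 + 76*s + 9*w^2 + w*(82 - 61*s) - 80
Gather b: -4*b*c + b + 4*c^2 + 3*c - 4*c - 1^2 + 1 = b*(1 - 4*c) + 4*c^2 - c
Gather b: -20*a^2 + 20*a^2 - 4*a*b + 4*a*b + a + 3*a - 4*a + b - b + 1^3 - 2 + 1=0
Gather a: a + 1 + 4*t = a + 4*t + 1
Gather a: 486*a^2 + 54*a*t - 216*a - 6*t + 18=486*a^2 + a*(54*t - 216) - 6*t + 18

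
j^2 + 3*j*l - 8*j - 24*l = (j - 8)*(j + 3*l)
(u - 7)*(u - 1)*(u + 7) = u^3 - u^2 - 49*u + 49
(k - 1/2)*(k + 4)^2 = k^3 + 15*k^2/2 + 12*k - 8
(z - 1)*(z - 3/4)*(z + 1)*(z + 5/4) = z^4 + z^3/2 - 31*z^2/16 - z/2 + 15/16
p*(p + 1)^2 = p^3 + 2*p^2 + p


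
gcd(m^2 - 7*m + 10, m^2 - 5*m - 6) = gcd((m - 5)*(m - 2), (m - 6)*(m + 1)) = 1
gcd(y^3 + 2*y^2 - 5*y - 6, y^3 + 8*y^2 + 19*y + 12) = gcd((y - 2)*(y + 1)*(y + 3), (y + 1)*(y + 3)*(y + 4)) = y^2 + 4*y + 3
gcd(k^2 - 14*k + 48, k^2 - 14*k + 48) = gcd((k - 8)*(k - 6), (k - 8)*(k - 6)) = k^2 - 14*k + 48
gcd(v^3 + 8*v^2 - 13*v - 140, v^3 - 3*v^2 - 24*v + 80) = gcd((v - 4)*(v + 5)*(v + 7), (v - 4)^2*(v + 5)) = v^2 + v - 20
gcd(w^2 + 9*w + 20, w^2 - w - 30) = w + 5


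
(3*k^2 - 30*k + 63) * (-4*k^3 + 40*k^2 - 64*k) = -12*k^5 + 240*k^4 - 1644*k^3 + 4440*k^2 - 4032*k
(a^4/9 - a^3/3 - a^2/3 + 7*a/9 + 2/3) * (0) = 0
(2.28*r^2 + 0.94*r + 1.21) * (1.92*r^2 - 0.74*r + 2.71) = 4.3776*r^4 + 0.1176*r^3 + 7.8064*r^2 + 1.652*r + 3.2791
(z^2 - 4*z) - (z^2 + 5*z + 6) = -9*z - 6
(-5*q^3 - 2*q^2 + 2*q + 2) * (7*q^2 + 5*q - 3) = -35*q^5 - 39*q^4 + 19*q^3 + 30*q^2 + 4*q - 6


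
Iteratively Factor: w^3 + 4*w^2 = (w + 4)*(w^2) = w*(w + 4)*(w)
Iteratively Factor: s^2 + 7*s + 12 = (s + 3)*(s + 4)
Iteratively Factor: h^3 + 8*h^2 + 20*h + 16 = (h + 4)*(h^2 + 4*h + 4) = (h + 2)*(h + 4)*(h + 2)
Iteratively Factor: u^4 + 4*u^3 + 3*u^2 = (u)*(u^3 + 4*u^2 + 3*u) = u^2*(u^2 + 4*u + 3) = u^2*(u + 1)*(u + 3)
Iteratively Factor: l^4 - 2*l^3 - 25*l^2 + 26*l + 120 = (l - 5)*(l^3 + 3*l^2 - 10*l - 24) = (l - 5)*(l - 3)*(l^2 + 6*l + 8) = (l - 5)*(l - 3)*(l + 2)*(l + 4)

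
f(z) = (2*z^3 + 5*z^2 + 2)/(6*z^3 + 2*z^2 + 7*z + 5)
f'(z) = (6*z^2 + 10*z)/(6*z^3 + 2*z^2 + 7*z + 5) + (-18*z^2 - 4*z - 7)*(2*z^3 + 5*z^2 + 2)/(6*z^3 + 2*z^2 + 7*z + 5)^2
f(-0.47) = 1.89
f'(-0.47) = -13.48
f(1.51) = 0.50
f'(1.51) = 0.05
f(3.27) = 0.48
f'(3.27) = -0.02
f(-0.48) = 2.04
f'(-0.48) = -15.47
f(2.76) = 0.50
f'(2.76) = -0.02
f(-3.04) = 0.05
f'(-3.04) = -0.10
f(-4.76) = 0.16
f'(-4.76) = -0.04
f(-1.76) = -0.19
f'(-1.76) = -0.35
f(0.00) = 0.40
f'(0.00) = -0.56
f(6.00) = 0.43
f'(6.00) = -0.01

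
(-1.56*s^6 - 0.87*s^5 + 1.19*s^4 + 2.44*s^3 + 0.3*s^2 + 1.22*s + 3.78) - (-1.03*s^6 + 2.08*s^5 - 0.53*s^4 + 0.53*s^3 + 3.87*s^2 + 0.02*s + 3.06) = -0.53*s^6 - 2.95*s^5 + 1.72*s^4 + 1.91*s^3 - 3.57*s^2 + 1.2*s + 0.72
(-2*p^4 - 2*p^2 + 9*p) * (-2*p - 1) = 4*p^5 + 2*p^4 + 4*p^3 - 16*p^2 - 9*p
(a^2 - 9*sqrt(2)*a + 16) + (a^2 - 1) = 2*a^2 - 9*sqrt(2)*a + 15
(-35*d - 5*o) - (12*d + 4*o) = -47*d - 9*o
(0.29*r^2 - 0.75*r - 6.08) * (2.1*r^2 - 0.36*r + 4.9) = 0.609*r^4 - 1.6794*r^3 - 11.077*r^2 - 1.4862*r - 29.792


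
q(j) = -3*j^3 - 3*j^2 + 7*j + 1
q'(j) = -9*j^2 - 6*j + 7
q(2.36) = -38.62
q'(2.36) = -57.29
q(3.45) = -133.75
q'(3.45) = -120.82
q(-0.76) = -4.74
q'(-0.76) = 6.36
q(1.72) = -11.10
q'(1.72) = -29.95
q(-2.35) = 6.92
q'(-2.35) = -28.60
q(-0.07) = 0.50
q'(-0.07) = 7.38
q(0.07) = 1.47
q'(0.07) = 6.54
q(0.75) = 3.30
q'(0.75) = -2.56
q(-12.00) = 4669.00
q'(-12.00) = -1217.00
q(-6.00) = 499.00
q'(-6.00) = -281.00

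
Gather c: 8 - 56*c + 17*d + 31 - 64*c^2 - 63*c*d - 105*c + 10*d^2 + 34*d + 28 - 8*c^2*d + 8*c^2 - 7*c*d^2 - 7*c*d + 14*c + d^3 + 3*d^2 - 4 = c^2*(-8*d - 56) + c*(-7*d^2 - 70*d - 147) + d^3 + 13*d^2 + 51*d + 63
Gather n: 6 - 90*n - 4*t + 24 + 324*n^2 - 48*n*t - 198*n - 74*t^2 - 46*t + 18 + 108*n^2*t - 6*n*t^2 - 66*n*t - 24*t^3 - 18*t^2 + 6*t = n^2*(108*t + 324) + n*(-6*t^2 - 114*t - 288) - 24*t^3 - 92*t^2 - 44*t + 48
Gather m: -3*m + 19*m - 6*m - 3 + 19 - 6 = 10*m + 10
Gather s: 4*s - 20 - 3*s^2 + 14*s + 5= -3*s^2 + 18*s - 15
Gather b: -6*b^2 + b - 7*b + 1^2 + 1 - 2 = -6*b^2 - 6*b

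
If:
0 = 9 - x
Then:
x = 9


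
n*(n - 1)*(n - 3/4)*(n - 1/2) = n^4 - 9*n^3/4 + 13*n^2/8 - 3*n/8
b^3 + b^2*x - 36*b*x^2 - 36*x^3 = (b - 6*x)*(b + x)*(b + 6*x)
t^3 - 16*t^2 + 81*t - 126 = (t - 7)*(t - 6)*(t - 3)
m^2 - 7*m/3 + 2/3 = (m - 2)*(m - 1/3)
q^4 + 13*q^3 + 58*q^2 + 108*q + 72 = (q + 2)^2*(q + 3)*(q + 6)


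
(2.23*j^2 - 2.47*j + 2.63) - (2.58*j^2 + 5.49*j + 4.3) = -0.35*j^2 - 7.96*j - 1.67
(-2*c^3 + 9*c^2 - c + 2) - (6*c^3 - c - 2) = -8*c^3 + 9*c^2 + 4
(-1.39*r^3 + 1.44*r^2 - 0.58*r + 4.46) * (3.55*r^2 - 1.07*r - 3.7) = -4.9345*r^5 + 6.5993*r^4 + 1.5432*r^3 + 11.1256*r^2 - 2.6262*r - 16.502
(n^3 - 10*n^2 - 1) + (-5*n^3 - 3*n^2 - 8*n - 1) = -4*n^3 - 13*n^2 - 8*n - 2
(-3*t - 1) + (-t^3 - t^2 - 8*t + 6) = -t^3 - t^2 - 11*t + 5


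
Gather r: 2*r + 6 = 2*r + 6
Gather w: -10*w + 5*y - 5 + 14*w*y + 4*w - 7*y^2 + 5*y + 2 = w*(14*y - 6) - 7*y^2 + 10*y - 3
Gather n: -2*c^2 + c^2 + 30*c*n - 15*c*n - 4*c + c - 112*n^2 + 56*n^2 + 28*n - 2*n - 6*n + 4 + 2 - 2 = -c^2 - 3*c - 56*n^2 + n*(15*c + 20) + 4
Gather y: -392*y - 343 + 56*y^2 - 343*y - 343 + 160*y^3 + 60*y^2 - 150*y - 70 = 160*y^3 + 116*y^2 - 885*y - 756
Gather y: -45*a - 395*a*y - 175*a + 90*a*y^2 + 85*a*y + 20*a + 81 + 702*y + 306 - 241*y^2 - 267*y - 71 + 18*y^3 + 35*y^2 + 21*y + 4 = -200*a + 18*y^3 + y^2*(90*a - 206) + y*(456 - 310*a) + 320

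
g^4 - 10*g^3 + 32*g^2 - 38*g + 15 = (g - 5)*(g - 3)*(g - 1)^2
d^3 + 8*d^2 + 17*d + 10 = (d + 1)*(d + 2)*(d + 5)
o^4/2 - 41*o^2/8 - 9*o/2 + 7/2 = (o/2 + 1)*(o - 7/2)*(o - 1/2)*(o + 2)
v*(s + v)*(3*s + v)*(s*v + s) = 3*s^3*v^2 + 3*s^3*v + 4*s^2*v^3 + 4*s^2*v^2 + s*v^4 + s*v^3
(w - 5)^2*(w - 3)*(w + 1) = w^4 - 12*w^3 + 42*w^2 - 20*w - 75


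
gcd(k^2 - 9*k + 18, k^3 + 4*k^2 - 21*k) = k - 3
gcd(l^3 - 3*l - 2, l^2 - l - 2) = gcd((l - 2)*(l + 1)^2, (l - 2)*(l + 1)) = l^2 - l - 2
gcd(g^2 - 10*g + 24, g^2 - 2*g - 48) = 1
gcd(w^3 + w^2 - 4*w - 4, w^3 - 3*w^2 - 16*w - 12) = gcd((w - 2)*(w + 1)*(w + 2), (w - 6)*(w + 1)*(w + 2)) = w^2 + 3*w + 2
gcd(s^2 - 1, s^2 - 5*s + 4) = s - 1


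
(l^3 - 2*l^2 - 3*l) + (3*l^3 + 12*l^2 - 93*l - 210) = 4*l^3 + 10*l^2 - 96*l - 210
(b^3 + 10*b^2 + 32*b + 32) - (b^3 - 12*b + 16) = 10*b^2 + 44*b + 16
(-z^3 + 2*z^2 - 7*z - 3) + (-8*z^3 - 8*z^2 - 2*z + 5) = -9*z^3 - 6*z^2 - 9*z + 2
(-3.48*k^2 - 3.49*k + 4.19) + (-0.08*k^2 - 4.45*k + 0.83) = -3.56*k^2 - 7.94*k + 5.02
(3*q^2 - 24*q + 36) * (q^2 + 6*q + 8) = 3*q^4 - 6*q^3 - 84*q^2 + 24*q + 288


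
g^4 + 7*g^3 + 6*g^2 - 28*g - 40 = (g - 2)*(g + 2)^2*(g + 5)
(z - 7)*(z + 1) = z^2 - 6*z - 7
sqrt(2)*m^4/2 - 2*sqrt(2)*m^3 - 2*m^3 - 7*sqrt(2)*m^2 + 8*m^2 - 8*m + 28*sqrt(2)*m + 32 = (m - 4)*(m - 4*sqrt(2))*(m + sqrt(2))*(sqrt(2)*m/2 + 1)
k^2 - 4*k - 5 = (k - 5)*(k + 1)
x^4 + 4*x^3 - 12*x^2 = x^2*(x - 2)*(x + 6)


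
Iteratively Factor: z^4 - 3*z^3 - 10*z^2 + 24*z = (z)*(z^3 - 3*z^2 - 10*z + 24) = z*(z - 4)*(z^2 + z - 6) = z*(z - 4)*(z + 3)*(z - 2)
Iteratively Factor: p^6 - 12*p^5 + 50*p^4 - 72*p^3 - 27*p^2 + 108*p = (p)*(p^5 - 12*p^4 + 50*p^3 - 72*p^2 - 27*p + 108) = p*(p - 3)*(p^4 - 9*p^3 + 23*p^2 - 3*p - 36) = p*(p - 4)*(p - 3)*(p^3 - 5*p^2 + 3*p + 9) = p*(p - 4)*(p - 3)^2*(p^2 - 2*p - 3) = p*(p - 4)*(p - 3)^3*(p + 1)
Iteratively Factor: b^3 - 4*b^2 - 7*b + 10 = (b - 5)*(b^2 + b - 2) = (b - 5)*(b - 1)*(b + 2)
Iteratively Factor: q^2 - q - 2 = (q + 1)*(q - 2)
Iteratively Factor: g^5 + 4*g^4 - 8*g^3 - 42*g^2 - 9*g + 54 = (g + 3)*(g^4 + g^3 - 11*g^2 - 9*g + 18) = (g + 3)^2*(g^3 - 2*g^2 - 5*g + 6) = (g - 1)*(g + 3)^2*(g^2 - g - 6) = (g - 1)*(g + 2)*(g + 3)^2*(g - 3)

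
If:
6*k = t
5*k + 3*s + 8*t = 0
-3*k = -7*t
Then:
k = 0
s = 0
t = 0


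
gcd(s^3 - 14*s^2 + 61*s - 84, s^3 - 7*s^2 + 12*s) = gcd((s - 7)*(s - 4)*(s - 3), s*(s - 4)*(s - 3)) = s^2 - 7*s + 12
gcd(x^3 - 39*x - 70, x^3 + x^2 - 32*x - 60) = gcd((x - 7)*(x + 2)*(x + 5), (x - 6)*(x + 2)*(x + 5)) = x^2 + 7*x + 10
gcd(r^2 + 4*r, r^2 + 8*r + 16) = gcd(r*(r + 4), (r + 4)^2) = r + 4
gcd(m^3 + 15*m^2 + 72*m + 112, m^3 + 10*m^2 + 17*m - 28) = m^2 + 11*m + 28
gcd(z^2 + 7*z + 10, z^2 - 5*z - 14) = z + 2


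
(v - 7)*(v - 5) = v^2 - 12*v + 35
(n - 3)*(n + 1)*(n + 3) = n^3 + n^2 - 9*n - 9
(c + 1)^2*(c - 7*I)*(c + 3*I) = c^4 + 2*c^3 - 4*I*c^3 + 22*c^2 - 8*I*c^2 + 42*c - 4*I*c + 21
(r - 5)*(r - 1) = r^2 - 6*r + 5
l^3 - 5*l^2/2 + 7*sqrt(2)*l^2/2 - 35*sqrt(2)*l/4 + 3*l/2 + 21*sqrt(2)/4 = (l - 3/2)*(l - 1)*(l + 7*sqrt(2)/2)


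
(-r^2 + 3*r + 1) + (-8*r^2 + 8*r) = -9*r^2 + 11*r + 1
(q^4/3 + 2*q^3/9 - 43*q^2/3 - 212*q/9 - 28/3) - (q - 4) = q^4/3 + 2*q^3/9 - 43*q^2/3 - 221*q/9 - 16/3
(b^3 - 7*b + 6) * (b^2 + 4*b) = b^5 + 4*b^4 - 7*b^3 - 22*b^2 + 24*b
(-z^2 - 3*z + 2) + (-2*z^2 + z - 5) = -3*z^2 - 2*z - 3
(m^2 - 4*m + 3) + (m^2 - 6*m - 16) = 2*m^2 - 10*m - 13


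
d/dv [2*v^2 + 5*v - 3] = 4*v + 5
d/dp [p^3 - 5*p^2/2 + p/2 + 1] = 3*p^2 - 5*p + 1/2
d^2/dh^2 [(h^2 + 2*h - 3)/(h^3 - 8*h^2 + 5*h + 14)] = 2*(h^6 + 6*h^5 - 81*h^4 + 252*h^3 - 453*h^2 + 1158*h - 355)/(h^9 - 24*h^8 + 207*h^7 - 710*h^6 + 363*h^5 + 2508*h^4 - 2647*h^3 - 3654*h^2 + 2940*h + 2744)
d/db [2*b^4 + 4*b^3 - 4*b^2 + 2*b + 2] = 8*b^3 + 12*b^2 - 8*b + 2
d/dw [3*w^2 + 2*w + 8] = 6*w + 2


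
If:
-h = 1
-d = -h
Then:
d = -1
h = -1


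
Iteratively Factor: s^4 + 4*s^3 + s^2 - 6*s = (s)*(s^3 + 4*s^2 + s - 6) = s*(s + 3)*(s^2 + s - 2) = s*(s - 1)*(s + 3)*(s + 2)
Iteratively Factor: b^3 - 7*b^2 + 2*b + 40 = (b - 4)*(b^2 - 3*b - 10) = (b - 4)*(b + 2)*(b - 5)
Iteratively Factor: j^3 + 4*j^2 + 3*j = (j)*(j^2 + 4*j + 3) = j*(j + 1)*(j + 3)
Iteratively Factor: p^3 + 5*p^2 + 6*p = (p + 2)*(p^2 + 3*p) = p*(p + 2)*(p + 3)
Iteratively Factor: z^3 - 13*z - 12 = (z + 1)*(z^2 - z - 12) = (z + 1)*(z + 3)*(z - 4)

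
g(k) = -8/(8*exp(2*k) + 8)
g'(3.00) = 0.00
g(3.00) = 0.00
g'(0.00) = 0.50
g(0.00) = -0.50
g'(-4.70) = 0.00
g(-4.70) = -1.00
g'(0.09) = 0.50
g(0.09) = -0.46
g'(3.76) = 0.00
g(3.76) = -0.00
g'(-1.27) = 0.14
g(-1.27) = -0.93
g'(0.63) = 0.34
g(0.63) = -0.22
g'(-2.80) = 0.01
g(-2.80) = -1.00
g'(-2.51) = 0.01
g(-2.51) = -0.99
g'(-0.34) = 0.45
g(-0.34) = -0.66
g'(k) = 128*exp(2*k)/(8*exp(2*k) + 8)^2 = 1/(2*cosh(k)^2)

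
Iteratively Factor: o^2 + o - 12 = (o + 4)*(o - 3)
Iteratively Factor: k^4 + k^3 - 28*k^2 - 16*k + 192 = (k - 4)*(k^3 + 5*k^2 - 8*k - 48) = (k - 4)*(k + 4)*(k^2 + k - 12) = (k - 4)*(k + 4)^2*(k - 3)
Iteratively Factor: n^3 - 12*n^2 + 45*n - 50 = (n - 5)*(n^2 - 7*n + 10) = (n - 5)^2*(n - 2)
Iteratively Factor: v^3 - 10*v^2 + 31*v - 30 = (v - 5)*(v^2 - 5*v + 6) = (v - 5)*(v - 3)*(v - 2)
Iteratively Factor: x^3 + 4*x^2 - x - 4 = (x + 4)*(x^2 - 1) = (x + 1)*(x + 4)*(x - 1)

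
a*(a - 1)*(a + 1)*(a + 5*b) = a^4 + 5*a^3*b - a^2 - 5*a*b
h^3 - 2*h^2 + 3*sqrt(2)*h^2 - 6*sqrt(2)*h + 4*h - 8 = (h - 2)*(h + sqrt(2))*(h + 2*sqrt(2))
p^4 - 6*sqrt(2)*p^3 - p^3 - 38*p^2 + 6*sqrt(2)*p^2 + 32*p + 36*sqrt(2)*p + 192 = (p - 3)*(p + 2)*(p - 8*sqrt(2))*(p + 2*sqrt(2))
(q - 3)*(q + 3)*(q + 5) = q^3 + 5*q^2 - 9*q - 45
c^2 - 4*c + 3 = (c - 3)*(c - 1)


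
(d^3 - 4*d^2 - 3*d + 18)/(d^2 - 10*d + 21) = (d^2 - d - 6)/(d - 7)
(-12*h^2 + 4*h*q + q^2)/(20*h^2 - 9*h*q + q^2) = (-12*h^2 + 4*h*q + q^2)/(20*h^2 - 9*h*q + q^2)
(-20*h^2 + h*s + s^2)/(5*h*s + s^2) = (-4*h + s)/s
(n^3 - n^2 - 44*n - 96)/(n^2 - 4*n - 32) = n + 3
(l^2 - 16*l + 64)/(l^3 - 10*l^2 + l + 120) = (l - 8)/(l^2 - 2*l - 15)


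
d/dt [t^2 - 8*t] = 2*t - 8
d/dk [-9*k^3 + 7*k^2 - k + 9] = -27*k^2 + 14*k - 1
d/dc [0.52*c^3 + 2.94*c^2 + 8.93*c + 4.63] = 1.56*c^2 + 5.88*c + 8.93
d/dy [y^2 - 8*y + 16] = 2*y - 8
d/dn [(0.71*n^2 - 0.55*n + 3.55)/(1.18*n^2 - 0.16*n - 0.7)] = (0.5354*n^2 - 9.372*n + 0.953)/(1.3924*n^4 - 0.3776*n^3 - 1.6264*n^2 + 0.224*n + 0.49)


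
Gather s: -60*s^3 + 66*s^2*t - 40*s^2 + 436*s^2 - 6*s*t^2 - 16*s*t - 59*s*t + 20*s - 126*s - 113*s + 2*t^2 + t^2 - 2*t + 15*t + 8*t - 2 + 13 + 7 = -60*s^3 + s^2*(66*t + 396) + s*(-6*t^2 - 75*t - 219) + 3*t^2 + 21*t + 18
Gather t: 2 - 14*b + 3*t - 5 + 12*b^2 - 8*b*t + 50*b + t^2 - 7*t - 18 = 12*b^2 + 36*b + t^2 + t*(-8*b - 4) - 21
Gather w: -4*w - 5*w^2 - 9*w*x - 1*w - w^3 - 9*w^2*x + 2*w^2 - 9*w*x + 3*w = -w^3 + w^2*(-9*x - 3) + w*(-18*x - 2)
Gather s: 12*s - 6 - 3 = 12*s - 9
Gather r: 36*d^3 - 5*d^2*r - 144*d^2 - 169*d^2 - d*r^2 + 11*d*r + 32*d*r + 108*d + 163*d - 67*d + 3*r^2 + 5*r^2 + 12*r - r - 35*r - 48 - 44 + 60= 36*d^3 - 313*d^2 + 204*d + r^2*(8 - d) + r*(-5*d^2 + 43*d - 24) - 32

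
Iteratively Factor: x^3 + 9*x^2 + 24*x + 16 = (x + 1)*(x^2 + 8*x + 16) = (x + 1)*(x + 4)*(x + 4)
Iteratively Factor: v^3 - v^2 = (v - 1)*(v^2) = v*(v - 1)*(v)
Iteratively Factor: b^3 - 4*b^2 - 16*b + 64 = (b + 4)*(b^2 - 8*b + 16) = (b - 4)*(b + 4)*(b - 4)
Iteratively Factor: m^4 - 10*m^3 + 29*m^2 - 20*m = (m - 5)*(m^3 - 5*m^2 + 4*m) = (m - 5)*(m - 4)*(m^2 - m) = m*(m - 5)*(m - 4)*(m - 1)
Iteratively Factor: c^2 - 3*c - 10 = (c + 2)*(c - 5)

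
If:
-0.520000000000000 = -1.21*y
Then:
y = 0.43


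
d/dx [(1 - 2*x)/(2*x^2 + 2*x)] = (x^2 - x - 1/2)/(x^2*(x^2 + 2*x + 1))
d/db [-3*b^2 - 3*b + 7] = -6*b - 3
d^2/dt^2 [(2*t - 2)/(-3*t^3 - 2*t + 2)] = 4*(-(t - 1)*(9*t^2 + 2)^2 + (9*t^2 + 9*t*(t - 1) + 2)*(3*t^3 + 2*t - 2))/(3*t^3 + 2*t - 2)^3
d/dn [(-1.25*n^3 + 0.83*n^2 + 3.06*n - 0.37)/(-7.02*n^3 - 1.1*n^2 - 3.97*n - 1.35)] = (7.2016*n^4 + 52.8874*n^3 - 2.6588*n^2 - 3.055*n - 5.5999)/(49.2804*n^6 + 15.444*n^5 + 56.9488*n^4 + 27.688*n^3 + 18.7309*n^2 + 10.719*n + 1.8225)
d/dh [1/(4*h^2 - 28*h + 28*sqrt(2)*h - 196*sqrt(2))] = (-2*h - 7*sqrt(2) + 7)/(4*(h^2 - 7*h + 7*sqrt(2)*h - 49*sqrt(2))^2)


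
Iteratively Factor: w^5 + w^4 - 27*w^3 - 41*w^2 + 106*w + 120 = (w + 1)*(w^4 - 27*w^2 - 14*w + 120) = (w + 1)*(w + 3)*(w^3 - 3*w^2 - 18*w + 40) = (w - 2)*(w + 1)*(w + 3)*(w^2 - w - 20) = (w - 5)*(w - 2)*(w + 1)*(w + 3)*(w + 4)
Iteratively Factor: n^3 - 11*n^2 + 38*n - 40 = (n - 4)*(n^2 - 7*n + 10) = (n - 4)*(n - 2)*(n - 5)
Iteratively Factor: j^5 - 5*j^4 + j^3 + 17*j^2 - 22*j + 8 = (j - 1)*(j^4 - 4*j^3 - 3*j^2 + 14*j - 8) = (j - 1)*(j + 2)*(j^3 - 6*j^2 + 9*j - 4) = (j - 4)*(j - 1)*(j + 2)*(j^2 - 2*j + 1) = (j - 4)*(j - 1)^2*(j + 2)*(j - 1)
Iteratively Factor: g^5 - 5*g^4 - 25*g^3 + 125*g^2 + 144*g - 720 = (g + 3)*(g^4 - 8*g^3 - g^2 + 128*g - 240) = (g - 3)*(g + 3)*(g^3 - 5*g^2 - 16*g + 80) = (g - 3)*(g + 3)*(g + 4)*(g^2 - 9*g + 20) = (g - 5)*(g - 3)*(g + 3)*(g + 4)*(g - 4)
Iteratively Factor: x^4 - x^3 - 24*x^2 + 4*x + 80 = (x - 2)*(x^3 + x^2 - 22*x - 40) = (x - 5)*(x - 2)*(x^2 + 6*x + 8) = (x - 5)*(x - 2)*(x + 4)*(x + 2)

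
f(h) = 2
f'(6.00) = 0.00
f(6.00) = 2.00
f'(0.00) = 0.00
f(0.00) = 2.00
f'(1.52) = 0.00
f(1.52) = 2.00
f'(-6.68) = 0.00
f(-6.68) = 2.00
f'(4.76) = 0.00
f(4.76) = 2.00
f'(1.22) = 0.00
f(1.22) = 2.00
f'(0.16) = 0.00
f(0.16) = 2.00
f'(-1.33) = 0.00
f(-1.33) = 2.00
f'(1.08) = 0.00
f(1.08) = 2.00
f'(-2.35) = 0.00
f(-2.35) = 2.00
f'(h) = 0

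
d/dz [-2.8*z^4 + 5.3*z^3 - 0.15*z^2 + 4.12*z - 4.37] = -11.2*z^3 + 15.9*z^2 - 0.3*z + 4.12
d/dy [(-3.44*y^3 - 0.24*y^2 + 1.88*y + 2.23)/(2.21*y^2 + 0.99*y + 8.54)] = (-7.6024*y^4 - 6.8112*y^3 - 92.5252*y^2 - 13.9558*y + 13.8475)/(4.8841*y^4 + 4.3758*y^3 + 38.7269*y^2 + 16.9092*y + 72.9316)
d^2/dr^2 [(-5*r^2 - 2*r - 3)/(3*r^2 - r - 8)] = 2*(-33*r^3 - 441*r^2 - 117*r - 379)/(27*r^6 - 27*r^5 - 207*r^4 + 143*r^3 + 552*r^2 - 192*r - 512)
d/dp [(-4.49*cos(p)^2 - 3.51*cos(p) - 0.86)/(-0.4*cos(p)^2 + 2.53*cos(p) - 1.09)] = (12.7637*cos(p)^2 - 9.1002*cos(p) - 6.0017)*sin(p)/(0.16*cos(p)^4 - 2.024*cos(p)^3 + 7.2729*cos(p)^2 - 5.5154*cos(p) + 1.1881)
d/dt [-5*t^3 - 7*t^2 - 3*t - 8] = -15*t^2 - 14*t - 3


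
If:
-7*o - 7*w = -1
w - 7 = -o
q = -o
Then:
No Solution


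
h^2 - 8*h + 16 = (h - 4)^2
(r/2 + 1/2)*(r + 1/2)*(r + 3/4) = r^3/2 + 9*r^2/8 + 13*r/16 + 3/16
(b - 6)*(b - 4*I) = b^2 - 6*b - 4*I*b + 24*I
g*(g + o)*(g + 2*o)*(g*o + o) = g^4*o + 3*g^3*o^2 + g^3*o + 2*g^2*o^3 + 3*g^2*o^2 + 2*g*o^3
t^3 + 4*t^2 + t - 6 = (t - 1)*(t + 2)*(t + 3)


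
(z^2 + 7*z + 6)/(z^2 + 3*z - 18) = (z + 1)/(z - 3)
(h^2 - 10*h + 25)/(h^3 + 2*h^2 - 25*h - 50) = (h - 5)/(h^2 + 7*h + 10)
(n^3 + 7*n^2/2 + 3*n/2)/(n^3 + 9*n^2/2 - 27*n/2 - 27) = n*(2*n^2 + 7*n + 3)/(2*n^3 + 9*n^2 - 27*n - 54)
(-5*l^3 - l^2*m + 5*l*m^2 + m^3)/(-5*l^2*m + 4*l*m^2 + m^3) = (l + m)/m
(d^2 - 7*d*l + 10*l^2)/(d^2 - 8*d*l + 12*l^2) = (d - 5*l)/(d - 6*l)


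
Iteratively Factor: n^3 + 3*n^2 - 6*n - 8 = (n + 4)*(n^2 - n - 2) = (n - 2)*(n + 4)*(n + 1)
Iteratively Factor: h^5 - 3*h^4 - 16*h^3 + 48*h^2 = (h)*(h^4 - 3*h^3 - 16*h^2 + 48*h) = h*(h - 3)*(h^3 - 16*h) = h^2*(h - 3)*(h^2 - 16) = h^2*(h - 3)*(h + 4)*(h - 4)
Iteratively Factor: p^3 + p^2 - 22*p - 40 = (p - 5)*(p^2 + 6*p + 8) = (p - 5)*(p + 2)*(p + 4)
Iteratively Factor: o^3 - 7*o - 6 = (o - 3)*(o^2 + 3*o + 2) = (o - 3)*(o + 1)*(o + 2)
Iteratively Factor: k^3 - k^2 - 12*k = (k + 3)*(k^2 - 4*k) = k*(k + 3)*(k - 4)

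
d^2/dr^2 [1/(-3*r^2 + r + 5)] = 2*(-9*r^2 + 3*r + (6*r - 1)^2 + 15)/(-3*r^2 + r + 5)^3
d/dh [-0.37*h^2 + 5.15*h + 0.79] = 5.15 - 0.74*h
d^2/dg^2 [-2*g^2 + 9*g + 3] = -4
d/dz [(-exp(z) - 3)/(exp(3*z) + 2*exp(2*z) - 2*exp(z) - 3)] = (2*exp(3*z) + 11*exp(2*z) + 12*exp(z) - 3)*exp(z)/(exp(6*z) + 4*exp(5*z) - 14*exp(3*z) - 8*exp(2*z) + 12*exp(z) + 9)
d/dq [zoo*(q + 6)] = zoo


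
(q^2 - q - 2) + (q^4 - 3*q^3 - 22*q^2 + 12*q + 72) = q^4 - 3*q^3 - 21*q^2 + 11*q + 70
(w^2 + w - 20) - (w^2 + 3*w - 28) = 8 - 2*w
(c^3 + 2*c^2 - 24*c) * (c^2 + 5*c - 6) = c^5 + 7*c^4 - 20*c^3 - 132*c^2 + 144*c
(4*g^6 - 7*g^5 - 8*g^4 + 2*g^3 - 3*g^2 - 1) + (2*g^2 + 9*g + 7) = 4*g^6 - 7*g^5 - 8*g^4 + 2*g^3 - g^2 + 9*g + 6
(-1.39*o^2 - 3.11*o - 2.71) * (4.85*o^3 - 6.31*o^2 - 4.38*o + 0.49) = -6.7415*o^5 - 6.3126*o^4 + 12.5688*o^3 + 30.0408*o^2 + 10.3459*o - 1.3279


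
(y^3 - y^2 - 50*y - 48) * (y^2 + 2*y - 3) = y^5 + y^4 - 55*y^3 - 145*y^2 + 54*y + 144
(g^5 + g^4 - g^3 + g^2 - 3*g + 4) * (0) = 0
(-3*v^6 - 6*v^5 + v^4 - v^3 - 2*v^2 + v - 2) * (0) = 0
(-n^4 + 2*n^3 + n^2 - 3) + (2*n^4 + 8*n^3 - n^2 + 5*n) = n^4 + 10*n^3 + 5*n - 3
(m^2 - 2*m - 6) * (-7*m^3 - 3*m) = -7*m^5 + 14*m^4 + 39*m^3 + 6*m^2 + 18*m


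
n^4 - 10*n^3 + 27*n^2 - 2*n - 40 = (n - 5)*(n - 4)*(n - 2)*(n + 1)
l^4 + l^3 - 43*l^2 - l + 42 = (l - 6)*(l - 1)*(l + 1)*(l + 7)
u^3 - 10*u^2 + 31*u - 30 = (u - 5)*(u - 3)*(u - 2)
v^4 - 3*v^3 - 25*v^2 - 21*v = v*(v - 7)*(v + 1)*(v + 3)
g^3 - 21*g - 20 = (g - 5)*(g + 1)*(g + 4)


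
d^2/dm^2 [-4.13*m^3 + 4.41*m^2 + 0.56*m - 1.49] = 8.82 - 24.78*m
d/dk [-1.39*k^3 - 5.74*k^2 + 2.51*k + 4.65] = -4.17*k^2 - 11.48*k + 2.51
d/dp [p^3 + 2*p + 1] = 3*p^2 + 2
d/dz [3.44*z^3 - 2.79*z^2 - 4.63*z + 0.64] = 10.32*z^2 - 5.58*z - 4.63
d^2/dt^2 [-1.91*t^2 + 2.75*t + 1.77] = -3.82000000000000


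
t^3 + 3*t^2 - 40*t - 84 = (t - 6)*(t + 2)*(t + 7)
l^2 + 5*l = l*(l + 5)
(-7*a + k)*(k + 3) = -7*a*k - 21*a + k^2 + 3*k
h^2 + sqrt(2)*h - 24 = (h - 3*sqrt(2))*(h + 4*sqrt(2))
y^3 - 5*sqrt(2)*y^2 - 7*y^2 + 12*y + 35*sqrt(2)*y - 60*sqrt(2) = (y - 4)*(y - 3)*(y - 5*sqrt(2))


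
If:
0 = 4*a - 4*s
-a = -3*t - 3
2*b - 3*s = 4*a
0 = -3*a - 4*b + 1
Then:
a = 1/17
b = 7/34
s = 1/17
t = -50/51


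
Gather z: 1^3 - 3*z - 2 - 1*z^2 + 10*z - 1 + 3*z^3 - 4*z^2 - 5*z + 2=3*z^3 - 5*z^2 + 2*z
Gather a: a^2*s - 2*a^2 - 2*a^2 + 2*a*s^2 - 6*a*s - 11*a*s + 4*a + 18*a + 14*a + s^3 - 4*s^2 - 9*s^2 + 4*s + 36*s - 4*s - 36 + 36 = a^2*(s - 4) + a*(2*s^2 - 17*s + 36) + s^3 - 13*s^2 + 36*s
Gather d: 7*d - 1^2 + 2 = 7*d + 1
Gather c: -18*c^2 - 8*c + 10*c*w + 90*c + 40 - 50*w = -18*c^2 + c*(10*w + 82) - 50*w + 40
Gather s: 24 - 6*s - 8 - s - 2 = 14 - 7*s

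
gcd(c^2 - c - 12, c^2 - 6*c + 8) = c - 4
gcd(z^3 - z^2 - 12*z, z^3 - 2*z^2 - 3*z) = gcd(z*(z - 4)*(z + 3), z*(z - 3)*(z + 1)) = z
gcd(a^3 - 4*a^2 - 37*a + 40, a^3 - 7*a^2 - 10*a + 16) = a^2 - 9*a + 8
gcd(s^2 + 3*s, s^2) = s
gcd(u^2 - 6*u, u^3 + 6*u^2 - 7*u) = u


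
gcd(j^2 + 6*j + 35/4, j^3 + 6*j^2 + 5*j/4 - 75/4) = j + 5/2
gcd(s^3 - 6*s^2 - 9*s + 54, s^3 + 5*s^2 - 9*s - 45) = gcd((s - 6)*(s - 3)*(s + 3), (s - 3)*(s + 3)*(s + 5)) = s^2 - 9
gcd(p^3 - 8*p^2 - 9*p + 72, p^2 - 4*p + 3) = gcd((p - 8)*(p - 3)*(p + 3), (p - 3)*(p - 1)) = p - 3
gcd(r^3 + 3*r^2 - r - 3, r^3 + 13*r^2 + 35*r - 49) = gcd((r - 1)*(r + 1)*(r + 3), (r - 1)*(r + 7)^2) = r - 1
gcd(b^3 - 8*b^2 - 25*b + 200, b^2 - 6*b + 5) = b - 5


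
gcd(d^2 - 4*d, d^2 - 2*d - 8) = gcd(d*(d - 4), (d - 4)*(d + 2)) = d - 4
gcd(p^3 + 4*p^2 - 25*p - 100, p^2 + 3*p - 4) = p + 4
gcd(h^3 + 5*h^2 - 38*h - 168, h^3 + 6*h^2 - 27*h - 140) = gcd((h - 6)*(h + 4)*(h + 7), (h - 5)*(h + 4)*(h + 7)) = h^2 + 11*h + 28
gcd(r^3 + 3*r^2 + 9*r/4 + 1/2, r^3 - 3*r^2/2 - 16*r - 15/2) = r + 1/2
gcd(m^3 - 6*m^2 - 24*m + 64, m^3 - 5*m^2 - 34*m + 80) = m^2 - 10*m + 16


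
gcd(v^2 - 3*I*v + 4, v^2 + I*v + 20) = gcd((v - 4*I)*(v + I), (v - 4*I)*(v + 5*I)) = v - 4*I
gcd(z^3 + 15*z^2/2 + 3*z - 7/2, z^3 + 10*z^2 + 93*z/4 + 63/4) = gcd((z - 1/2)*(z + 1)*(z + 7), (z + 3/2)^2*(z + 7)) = z + 7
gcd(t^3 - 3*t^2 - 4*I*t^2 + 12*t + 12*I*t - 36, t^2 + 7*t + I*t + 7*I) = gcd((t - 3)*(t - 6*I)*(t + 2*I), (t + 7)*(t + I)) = 1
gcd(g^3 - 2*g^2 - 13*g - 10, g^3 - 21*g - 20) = g^2 - 4*g - 5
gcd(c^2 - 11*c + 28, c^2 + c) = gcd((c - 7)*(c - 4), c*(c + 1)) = 1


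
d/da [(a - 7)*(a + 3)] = 2*a - 4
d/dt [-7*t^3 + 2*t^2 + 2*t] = -21*t^2 + 4*t + 2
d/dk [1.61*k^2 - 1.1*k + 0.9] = 3.22*k - 1.1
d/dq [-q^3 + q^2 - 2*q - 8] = -3*q^2 + 2*q - 2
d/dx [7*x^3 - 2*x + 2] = 21*x^2 - 2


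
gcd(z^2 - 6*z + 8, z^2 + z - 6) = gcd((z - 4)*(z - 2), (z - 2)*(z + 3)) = z - 2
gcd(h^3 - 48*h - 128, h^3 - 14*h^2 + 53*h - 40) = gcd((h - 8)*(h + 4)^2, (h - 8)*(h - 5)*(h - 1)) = h - 8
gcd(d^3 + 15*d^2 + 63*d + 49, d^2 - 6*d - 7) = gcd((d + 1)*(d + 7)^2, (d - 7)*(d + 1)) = d + 1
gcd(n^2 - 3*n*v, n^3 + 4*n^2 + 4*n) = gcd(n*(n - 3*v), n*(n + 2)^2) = n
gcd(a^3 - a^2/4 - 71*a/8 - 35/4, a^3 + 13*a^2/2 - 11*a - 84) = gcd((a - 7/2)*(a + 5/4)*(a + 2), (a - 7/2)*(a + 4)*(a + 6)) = a - 7/2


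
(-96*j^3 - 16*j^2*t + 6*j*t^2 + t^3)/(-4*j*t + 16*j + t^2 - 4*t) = (24*j^2 + 10*j*t + t^2)/(t - 4)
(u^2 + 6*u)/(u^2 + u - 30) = u/(u - 5)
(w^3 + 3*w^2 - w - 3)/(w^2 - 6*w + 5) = (w^2 + 4*w + 3)/(w - 5)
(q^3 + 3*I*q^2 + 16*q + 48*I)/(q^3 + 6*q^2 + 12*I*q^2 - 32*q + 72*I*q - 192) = (q^2 - I*q + 12)/(q^2 + q*(6 + 8*I) + 48*I)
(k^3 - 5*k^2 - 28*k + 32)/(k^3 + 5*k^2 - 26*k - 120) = (k^2 - 9*k + 8)/(k^2 + k - 30)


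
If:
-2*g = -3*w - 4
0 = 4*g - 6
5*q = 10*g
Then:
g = 3/2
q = 3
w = -1/3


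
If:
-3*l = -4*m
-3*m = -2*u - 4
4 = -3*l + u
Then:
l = -16/5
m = -12/5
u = -28/5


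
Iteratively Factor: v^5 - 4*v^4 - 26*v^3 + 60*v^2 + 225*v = (v - 5)*(v^4 + v^3 - 21*v^2 - 45*v) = (v - 5)*(v + 3)*(v^3 - 2*v^2 - 15*v) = (v - 5)*(v + 3)^2*(v^2 - 5*v) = (v - 5)^2*(v + 3)^2*(v)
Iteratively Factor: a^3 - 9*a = (a - 3)*(a^2 + 3*a) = a*(a - 3)*(a + 3)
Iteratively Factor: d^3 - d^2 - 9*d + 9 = (d + 3)*(d^2 - 4*d + 3) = (d - 3)*(d + 3)*(d - 1)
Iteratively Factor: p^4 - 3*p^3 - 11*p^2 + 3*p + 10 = (p - 1)*(p^3 - 2*p^2 - 13*p - 10) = (p - 1)*(p + 2)*(p^2 - 4*p - 5) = (p - 1)*(p + 1)*(p + 2)*(p - 5)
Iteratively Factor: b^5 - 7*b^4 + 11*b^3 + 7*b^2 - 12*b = (b)*(b^4 - 7*b^3 + 11*b^2 + 7*b - 12) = b*(b - 4)*(b^3 - 3*b^2 - b + 3) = b*(b - 4)*(b - 3)*(b^2 - 1) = b*(b - 4)*(b - 3)*(b - 1)*(b + 1)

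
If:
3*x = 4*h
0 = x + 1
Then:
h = -3/4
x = -1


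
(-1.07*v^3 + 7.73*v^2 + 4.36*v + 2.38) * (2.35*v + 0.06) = -2.5145*v^4 + 18.1013*v^3 + 10.7098*v^2 + 5.8546*v + 0.1428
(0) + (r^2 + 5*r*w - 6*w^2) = r^2 + 5*r*w - 6*w^2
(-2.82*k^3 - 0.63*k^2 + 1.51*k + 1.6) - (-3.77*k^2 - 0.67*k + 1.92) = -2.82*k^3 + 3.14*k^2 + 2.18*k - 0.32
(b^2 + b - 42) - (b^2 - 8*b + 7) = 9*b - 49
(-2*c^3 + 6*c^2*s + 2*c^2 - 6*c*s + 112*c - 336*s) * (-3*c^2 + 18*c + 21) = 6*c^5 - 18*c^4*s - 42*c^4 + 126*c^3*s - 342*c^3 + 1026*c^2*s + 2058*c^2 - 6174*c*s + 2352*c - 7056*s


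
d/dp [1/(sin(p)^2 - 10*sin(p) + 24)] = 2*(5 - sin(p))*cos(p)/(sin(p)^2 - 10*sin(p) + 24)^2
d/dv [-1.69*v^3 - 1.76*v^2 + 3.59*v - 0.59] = -5.07*v^2 - 3.52*v + 3.59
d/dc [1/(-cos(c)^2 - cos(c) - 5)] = -(2*cos(c) + 1)*sin(c)/(cos(c)^2 + cos(c) + 5)^2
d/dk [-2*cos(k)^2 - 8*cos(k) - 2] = 4*(cos(k) + 2)*sin(k)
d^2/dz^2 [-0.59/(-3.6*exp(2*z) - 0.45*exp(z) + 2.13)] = (0.59*(7.2*exp(z) + 0.45)*(14.4*exp(z) + 0.9)*exp(z) - (8.496*exp(z) + 0.2655)*(3.6*exp(2*z) + 0.45*exp(z) - 2.13))*exp(z)/(3.6*exp(2*z) + 0.45*exp(z) - 2.13)^3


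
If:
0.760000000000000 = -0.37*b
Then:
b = -2.05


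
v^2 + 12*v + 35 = (v + 5)*(v + 7)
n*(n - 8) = n^2 - 8*n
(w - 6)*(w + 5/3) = w^2 - 13*w/3 - 10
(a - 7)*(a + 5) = a^2 - 2*a - 35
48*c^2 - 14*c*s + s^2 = (-8*c + s)*(-6*c + s)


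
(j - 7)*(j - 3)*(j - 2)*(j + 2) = j^4 - 10*j^3 + 17*j^2 + 40*j - 84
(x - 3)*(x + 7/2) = x^2 + x/2 - 21/2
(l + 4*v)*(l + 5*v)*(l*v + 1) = l^3*v + 9*l^2*v^2 + l^2 + 20*l*v^3 + 9*l*v + 20*v^2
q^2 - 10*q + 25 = (q - 5)^2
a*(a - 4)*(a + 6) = a^3 + 2*a^2 - 24*a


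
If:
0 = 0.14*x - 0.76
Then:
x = 5.43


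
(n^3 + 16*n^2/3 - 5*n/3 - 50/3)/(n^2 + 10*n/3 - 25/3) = n + 2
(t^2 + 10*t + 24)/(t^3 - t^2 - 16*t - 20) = (t^2 + 10*t + 24)/(t^3 - t^2 - 16*t - 20)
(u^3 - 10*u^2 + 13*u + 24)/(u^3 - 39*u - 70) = (-u^3 + 10*u^2 - 13*u - 24)/(-u^3 + 39*u + 70)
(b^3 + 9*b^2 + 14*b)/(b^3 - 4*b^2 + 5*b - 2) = b*(b^2 + 9*b + 14)/(b^3 - 4*b^2 + 5*b - 2)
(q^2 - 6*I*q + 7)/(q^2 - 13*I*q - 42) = (q + I)/(q - 6*I)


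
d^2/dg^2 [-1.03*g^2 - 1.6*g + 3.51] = -2.06000000000000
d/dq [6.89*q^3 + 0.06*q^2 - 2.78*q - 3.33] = 20.67*q^2 + 0.12*q - 2.78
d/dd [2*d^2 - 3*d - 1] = 4*d - 3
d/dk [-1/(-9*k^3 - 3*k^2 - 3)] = k*(-9*k - 2)/(3*(3*k^3 + k^2 + 1)^2)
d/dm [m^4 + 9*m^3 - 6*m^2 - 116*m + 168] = 4*m^3 + 27*m^2 - 12*m - 116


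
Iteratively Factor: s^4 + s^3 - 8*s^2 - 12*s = (s + 2)*(s^3 - s^2 - 6*s) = (s - 3)*(s + 2)*(s^2 + 2*s) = s*(s - 3)*(s + 2)*(s + 2)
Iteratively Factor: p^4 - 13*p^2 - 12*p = (p + 1)*(p^3 - p^2 - 12*p) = (p - 4)*(p + 1)*(p^2 + 3*p) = (p - 4)*(p + 1)*(p + 3)*(p)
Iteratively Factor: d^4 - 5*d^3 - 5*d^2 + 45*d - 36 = (d + 3)*(d^3 - 8*d^2 + 19*d - 12) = (d - 4)*(d + 3)*(d^2 - 4*d + 3) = (d - 4)*(d - 1)*(d + 3)*(d - 3)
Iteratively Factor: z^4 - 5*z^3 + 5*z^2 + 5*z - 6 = (z + 1)*(z^3 - 6*z^2 + 11*z - 6) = (z - 2)*(z + 1)*(z^2 - 4*z + 3) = (z - 2)*(z - 1)*(z + 1)*(z - 3)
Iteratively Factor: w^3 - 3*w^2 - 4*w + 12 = (w - 2)*(w^2 - w - 6) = (w - 2)*(w + 2)*(w - 3)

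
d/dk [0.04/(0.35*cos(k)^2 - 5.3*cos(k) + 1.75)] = (0.028*cos(k) - 0.212)*sin(k)/(0.35*cos(k)^2 - 5.3*cos(k) + 1.75)^2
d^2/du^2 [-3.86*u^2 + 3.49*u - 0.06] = -7.72000000000000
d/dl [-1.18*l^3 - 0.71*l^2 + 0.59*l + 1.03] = -3.54*l^2 - 1.42*l + 0.59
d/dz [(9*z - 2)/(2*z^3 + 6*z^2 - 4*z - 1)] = (-36*z^3 - 42*z^2 + 24*z - 17)/(4*z^6 + 24*z^5 + 20*z^4 - 52*z^3 + 4*z^2 + 8*z + 1)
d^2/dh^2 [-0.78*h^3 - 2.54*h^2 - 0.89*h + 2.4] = -4.68*h - 5.08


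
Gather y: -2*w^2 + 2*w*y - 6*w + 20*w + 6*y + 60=-2*w^2 + 14*w + y*(2*w + 6) + 60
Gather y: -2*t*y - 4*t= -2*t*y - 4*t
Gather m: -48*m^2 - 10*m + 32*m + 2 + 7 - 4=-48*m^2 + 22*m + 5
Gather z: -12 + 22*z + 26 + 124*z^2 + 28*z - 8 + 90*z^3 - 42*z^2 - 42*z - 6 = 90*z^3 + 82*z^2 + 8*z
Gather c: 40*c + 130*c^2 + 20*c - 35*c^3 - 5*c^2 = -35*c^3 + 125*c^2 + 60*c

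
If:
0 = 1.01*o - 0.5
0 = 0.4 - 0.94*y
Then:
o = 0.50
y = 0.43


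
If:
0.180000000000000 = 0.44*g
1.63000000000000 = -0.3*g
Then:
No Solution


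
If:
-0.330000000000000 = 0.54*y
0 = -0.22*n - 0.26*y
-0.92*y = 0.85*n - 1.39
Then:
No Solution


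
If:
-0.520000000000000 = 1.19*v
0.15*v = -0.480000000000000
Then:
No Solution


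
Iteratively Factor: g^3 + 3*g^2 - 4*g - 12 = (g + 3)*(g^2 - 4) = (g - 2)*(g + 3)*(g + 2)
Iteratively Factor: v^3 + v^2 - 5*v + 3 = (v - 1)*(v^2 + 2*v - 3) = (v - 1)*(v + 3)*(v - 1)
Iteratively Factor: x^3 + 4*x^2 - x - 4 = (x + 1)*(x^2 + 3*x - 4) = (x - 1)*(x + 1)*(x + 4)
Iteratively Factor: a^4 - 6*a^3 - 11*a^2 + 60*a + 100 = (a + 2)*(a^3 - 8*a^2 + 5*a + 50) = (a - 5)*(a + 2)*(a^2 - 3*a - 10) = (a - 5)*(a + 2)^2*(a - 5)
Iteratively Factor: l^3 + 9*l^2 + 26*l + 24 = (l + 3)*(l^2 + 6*l + 8) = (l + 3)*(l + 4)*(l + 2)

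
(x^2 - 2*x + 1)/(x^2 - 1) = (x - 1)/(x + 1)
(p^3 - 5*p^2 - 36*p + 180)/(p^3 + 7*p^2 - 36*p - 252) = (p - 5)/(p + 7)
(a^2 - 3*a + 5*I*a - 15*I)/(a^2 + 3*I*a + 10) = (a - 3)/(a - 2*I)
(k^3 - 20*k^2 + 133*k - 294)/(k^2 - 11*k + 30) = (k^2 - 14*k + 49)/(k - 5)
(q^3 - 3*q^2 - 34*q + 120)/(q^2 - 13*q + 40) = (q^2 + 2*q - 24)/(q - 8)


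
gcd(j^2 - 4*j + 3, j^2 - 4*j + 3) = j^2 - 4*j + 3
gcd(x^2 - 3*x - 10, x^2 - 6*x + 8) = 1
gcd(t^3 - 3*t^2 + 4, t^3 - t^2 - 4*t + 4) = t - 2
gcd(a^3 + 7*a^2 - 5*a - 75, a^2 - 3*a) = a - 3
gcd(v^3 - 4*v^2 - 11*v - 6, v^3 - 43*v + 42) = v - 6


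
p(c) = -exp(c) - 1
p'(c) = -exp(c)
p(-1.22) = -1.30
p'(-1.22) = -0.30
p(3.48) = -33.46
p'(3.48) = -32.46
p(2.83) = -17.95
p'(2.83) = -16.95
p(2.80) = -17.44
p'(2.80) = -16.44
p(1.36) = -4.90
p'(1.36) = -3.90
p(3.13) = -23.87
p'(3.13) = -22.87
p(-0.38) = -1.68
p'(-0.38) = -0.68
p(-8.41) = -1.00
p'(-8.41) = -0.00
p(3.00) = -21.09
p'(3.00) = -20.09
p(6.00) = -404.43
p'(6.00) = -403.43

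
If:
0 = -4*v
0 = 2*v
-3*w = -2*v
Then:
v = 0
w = 0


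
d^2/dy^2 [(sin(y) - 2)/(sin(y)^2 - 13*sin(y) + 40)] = (-sin(y)^5 - 5*sin(y)^4 + 164*sin(y)^3 - 514*sin(y)^2 - 644*sin(y) + 524)/(sin(y)^2 - 13*sin(y) + 40)^3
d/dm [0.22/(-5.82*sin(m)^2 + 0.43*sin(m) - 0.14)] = (2.5608*sin(m) - 0.0946)*cos(m)/(5.82*sin(m)^2 - 0.43*sin(m) + 0.14)^2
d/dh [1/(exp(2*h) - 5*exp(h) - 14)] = (5 - 2*exp(h))*exp(h)/(-exp(2*h) + 5*exp(h) + 14)^2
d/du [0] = 0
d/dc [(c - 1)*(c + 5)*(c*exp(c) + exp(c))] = (c^3 + 8*c^2 + 9*c - 6)*exp(c)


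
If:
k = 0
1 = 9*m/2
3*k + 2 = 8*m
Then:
No Solution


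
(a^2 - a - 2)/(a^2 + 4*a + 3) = (a - 2)/(a + 3)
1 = 1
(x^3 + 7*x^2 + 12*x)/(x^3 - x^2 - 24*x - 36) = x*(x + 4)/(x^2 - 4*x - 12)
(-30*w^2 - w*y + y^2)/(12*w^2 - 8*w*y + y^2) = (5*w + y)/(-2*w + y)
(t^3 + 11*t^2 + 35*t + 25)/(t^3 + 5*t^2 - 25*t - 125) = (t + 1)/(t - 5)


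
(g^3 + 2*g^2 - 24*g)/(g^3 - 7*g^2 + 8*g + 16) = g*(g + 6)/(g^2 - 3*g - 4)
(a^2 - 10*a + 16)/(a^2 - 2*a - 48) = (a - 2)/(a + 6)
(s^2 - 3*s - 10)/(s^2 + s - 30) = (s + 2)/(s + 6)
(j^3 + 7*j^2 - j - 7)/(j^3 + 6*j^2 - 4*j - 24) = (j^3 + 7*j^2 - j - 7)/(j^3 + 6*j^2 - 4*j - 24)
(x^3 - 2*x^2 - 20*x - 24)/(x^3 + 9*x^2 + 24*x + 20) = (x - 6)/(x + 5)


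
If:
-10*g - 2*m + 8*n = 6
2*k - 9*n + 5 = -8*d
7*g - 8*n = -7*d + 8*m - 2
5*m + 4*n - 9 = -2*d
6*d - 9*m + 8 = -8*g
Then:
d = 1270/673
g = -694/673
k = -59707/5384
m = 828/673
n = -623/2692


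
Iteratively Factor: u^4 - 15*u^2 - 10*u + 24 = (u + 3)*(u^3 - 3*u^2 - 6*u + 8) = (u + 2)*(u + 3)*(u^2 - 5*u + 4) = (u - 1)*(u + 2)*(u + 3)*(u - 4)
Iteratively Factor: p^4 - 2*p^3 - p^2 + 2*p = (p)*(p^3 - 2*p^2 - p + 2) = p*(p - 2)*(p^2 - 1) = p*(p - 2)*(p + 1)*(p - 1)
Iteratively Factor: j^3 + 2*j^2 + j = (j + 1)*(j^2 + j) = (j + 1)^2*(j)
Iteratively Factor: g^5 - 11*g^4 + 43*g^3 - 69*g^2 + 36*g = (g)*(g^4 - 11*g^3 + 43*g^2 - 69*g + 36) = g*(g - 3)*(g^3 - 8*g^2 + 19*g - 12) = g*(g - 4)*(g - 3)*(g^2 - 4*g + 3) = g*(g - 4)*(g - 3)*(g - 1)*(g - 3)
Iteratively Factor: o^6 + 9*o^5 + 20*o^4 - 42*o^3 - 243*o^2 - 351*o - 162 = (o + 2)*(o^5 + 7*o^4 + 6*o^3 - 54*o^2 - 135*o - 81) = (o + 1)*(o + 2)*(o^4 + 6*o^3 - 54*o - 81) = (o + 1)*(o + 2)*(o + 3)*(o^3 + 3*o^2 - 9*o - 27) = (o + 1)*(o + 2)*(o + 3)^2*(o^2 - 9) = (o - 3)*(o + 1)*(o + 2)*(o + 3)^2*(o + 3)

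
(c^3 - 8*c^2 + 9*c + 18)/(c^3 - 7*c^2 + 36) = (c + 1)/(c + 2)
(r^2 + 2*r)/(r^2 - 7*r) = (r + 2)/(r - 7)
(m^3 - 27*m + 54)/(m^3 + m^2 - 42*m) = (m^3 - 27*m + 54)/(m*(m^2 + m - 42))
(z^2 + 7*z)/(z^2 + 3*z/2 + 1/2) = 2*z*(z + 7)/(2*z^2 + 3*z + 1)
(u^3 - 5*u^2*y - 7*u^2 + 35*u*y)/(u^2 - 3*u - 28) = u*(u - 5*y)/(u + 4)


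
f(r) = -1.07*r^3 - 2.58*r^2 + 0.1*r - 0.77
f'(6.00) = -146.42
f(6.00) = -324.17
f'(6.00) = -146.42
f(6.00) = -324.17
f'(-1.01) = 2.04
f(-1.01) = -2.40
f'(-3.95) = -29.60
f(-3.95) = 24.52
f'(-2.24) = -4.45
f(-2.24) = -1.91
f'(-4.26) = -36.17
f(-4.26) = 34.70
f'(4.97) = -104.84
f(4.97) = -195.36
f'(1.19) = -10.59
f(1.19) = -6.11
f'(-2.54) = -7.50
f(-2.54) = -0.13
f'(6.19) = -154.84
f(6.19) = -352.79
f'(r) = -3.21*r^2 - 5.16*r + 0.1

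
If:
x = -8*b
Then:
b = -x/8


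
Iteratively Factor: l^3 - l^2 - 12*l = (l - 4)*(l^2 + 3*l) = l*(l - 4)*(l + 3)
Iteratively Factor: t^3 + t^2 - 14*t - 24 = (t + 2)*(t^2 - t - 12) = (t + 2)*(t + 3)*(t - 4)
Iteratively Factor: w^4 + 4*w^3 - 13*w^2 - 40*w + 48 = (w - 3)*(w^3 + 7*w^2 + 8*w - 16) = (w - 3)*(w - 1)*(w^2 + 8*w + 16) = (w - 3)*(w - 1)*(w + 4)*(w + 4)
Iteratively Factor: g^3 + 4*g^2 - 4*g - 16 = (g + 4)*(g^2 - 4) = (g - 2)*(g + 4)*(g + 2)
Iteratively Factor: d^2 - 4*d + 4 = (d - 2)*(d - 2)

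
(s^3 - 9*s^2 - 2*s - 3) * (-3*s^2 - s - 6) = -3*s^5 + 26*s^4 + 9*s^3 + 65*s^2 + 15*s + 18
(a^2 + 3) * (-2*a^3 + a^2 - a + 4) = -2*a^5 + a^4 - 7*a^3 + 7*a^2 - 3*a + 12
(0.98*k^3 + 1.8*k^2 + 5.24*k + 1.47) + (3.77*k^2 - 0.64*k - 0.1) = 0.98*k^3 + 5.57*k^2 + 4.6*k + 1.37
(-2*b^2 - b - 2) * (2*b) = -4*b^3 - 2*b^2 - 4*b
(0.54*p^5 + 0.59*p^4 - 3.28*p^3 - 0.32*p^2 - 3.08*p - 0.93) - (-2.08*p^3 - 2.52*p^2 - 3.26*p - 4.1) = 0.54*p^5 + 0.59*p^4 - 1.2*p^3 + 2.2*p^2 + 0.18*p + 3.17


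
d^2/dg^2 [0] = 0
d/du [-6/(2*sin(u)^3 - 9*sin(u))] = 18*(2 - 3/sin(u)^2)*cos(u)/(2*sin(u)^2 - 9)^2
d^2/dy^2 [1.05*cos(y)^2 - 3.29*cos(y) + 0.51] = 3.29*cos(y) - 2.1*cos(2*y)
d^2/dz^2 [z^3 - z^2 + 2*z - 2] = 6*z - 2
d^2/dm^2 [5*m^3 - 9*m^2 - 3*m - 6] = 30*m - 18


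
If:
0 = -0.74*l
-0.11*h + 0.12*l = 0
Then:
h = 0.00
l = 0.00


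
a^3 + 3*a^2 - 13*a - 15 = (a - 3)*(a + 1)*(a + 5)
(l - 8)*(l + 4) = l^2 - 4*l - 32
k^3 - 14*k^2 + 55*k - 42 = (k - 7)*(k - 6)*(k - 1)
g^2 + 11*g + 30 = (g + 5)*(g + 6)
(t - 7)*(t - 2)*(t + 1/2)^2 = t^4 - 8*t^3 + 21*t^2/4 + 47*t/4 + 7/2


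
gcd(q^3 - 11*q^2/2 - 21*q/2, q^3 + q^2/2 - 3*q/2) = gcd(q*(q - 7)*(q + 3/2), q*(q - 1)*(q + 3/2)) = q^2 + 3*q/2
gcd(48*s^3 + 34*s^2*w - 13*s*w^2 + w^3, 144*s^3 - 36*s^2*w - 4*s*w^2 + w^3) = 6*s - w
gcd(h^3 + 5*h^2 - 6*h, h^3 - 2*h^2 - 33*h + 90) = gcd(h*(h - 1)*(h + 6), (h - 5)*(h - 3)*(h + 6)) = h + 6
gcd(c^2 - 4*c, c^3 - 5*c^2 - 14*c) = c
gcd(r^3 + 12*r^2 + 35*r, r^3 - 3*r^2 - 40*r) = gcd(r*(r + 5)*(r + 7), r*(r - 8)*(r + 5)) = r^2 + 5*r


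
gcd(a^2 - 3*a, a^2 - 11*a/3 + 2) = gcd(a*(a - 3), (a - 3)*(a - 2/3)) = a - 3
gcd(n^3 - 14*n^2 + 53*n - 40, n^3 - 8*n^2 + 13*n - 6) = n - 1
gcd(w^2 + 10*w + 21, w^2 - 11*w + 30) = 1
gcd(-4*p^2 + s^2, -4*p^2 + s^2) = 4*p^2 - s^2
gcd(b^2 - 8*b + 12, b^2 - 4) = b - 2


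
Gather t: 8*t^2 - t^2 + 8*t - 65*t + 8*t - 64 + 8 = 7*t^2 - 49*t - 56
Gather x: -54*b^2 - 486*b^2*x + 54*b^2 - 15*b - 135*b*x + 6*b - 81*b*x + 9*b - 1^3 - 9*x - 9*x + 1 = x*(-486*b^2 - 216*b - 18)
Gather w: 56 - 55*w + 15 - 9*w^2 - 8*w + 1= -9*w^2 - 63*w + 72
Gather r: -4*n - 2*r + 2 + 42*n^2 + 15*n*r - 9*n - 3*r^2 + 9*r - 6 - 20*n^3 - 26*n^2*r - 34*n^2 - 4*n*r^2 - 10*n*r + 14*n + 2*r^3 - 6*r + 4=-20*n^3 + 8*n^2 + n + 2*r^3 + r^2*(-4*n - 3) + r*(-26*n^2 + 5*n + 1)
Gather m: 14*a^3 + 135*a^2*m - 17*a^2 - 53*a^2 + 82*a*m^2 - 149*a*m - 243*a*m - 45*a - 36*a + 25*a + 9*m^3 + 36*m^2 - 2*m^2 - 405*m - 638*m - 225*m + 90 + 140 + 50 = 14*a^3 - 70*a^2 - 56*a + 9*m^3 + m^2*(82*a + 34) + m*(135*a^2 - 392*a - 1268) + 280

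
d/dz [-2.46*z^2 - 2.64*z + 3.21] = -4.92*z - 2.64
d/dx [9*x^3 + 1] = 27*x^2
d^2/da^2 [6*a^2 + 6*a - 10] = 12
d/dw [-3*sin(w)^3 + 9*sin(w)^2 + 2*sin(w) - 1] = (-9*sin(w)^2 + 18*sin(w) + 2)*cos(w)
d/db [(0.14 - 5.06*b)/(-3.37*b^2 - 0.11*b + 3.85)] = (-17.0522*b^2 + 0.9436*b - 19.4656)/(11.3569*b^4 + 0.7414*b^3 - 25.9369*b^2 - 0.847*b + 14.8225)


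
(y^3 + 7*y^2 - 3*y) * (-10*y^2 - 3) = -10*y^5 - 70*y^4 + 27*y^3 - 21*y^2 + 9*y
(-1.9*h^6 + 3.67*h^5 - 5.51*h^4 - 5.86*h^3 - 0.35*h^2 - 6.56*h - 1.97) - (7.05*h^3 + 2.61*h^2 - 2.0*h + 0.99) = -1.9*h^6 + 3.67*h^5 - 5.51*h^4 - 12.91*h^3 - 2.96*h^2 - 4.56*h - 2.96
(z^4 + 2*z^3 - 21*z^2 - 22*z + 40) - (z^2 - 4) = z^4 + 2*z^3 - 22*z^2 - 22*z + 44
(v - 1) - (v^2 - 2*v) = -v^2 + 3*v - 1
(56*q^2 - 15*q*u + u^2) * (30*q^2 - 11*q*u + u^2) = 1680*q^4 - 1066*q^3*u + 251*q^2*u^2 - 26*q*u^3 + u^4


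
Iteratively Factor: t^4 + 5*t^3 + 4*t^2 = (t + 4)*(t^3 + t^2) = t*(t + 4)*(t^2 + t) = t^2*(t + 4)*(t + 1)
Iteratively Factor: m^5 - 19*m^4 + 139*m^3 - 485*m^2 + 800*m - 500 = (m - 5)*(m^4 - 14*m^3 + 69*m^2 - 140*m + 100) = (m - 5)^2*(m^3 - 9*m^2 + 24*m - 20) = (m - 5)^2*(m - 2)*(m^2 - 7*m + 10) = (m - 5)^3*(m - 2)*(m - 2)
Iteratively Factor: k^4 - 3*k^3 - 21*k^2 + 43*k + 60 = (k + 4)*(k^3 - 7*k^2 + 7*k + 15) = (k - 3)*(k + 4)*(k^2 - 4*k - 5) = (k - 3)*(k + 1)*(k + 4)*(k - 5)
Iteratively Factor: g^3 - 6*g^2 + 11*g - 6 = (g - 2)*(g^2 - 4*g + 3) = (g - 2)*(g - 1)*(g - 3)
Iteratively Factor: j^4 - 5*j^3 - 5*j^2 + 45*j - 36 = (j - 3)*(j^3 - 2*j^2 - 11*j + 12) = (j - 3)*(j - 1)*(j^2 - j - 12) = (j - 4)*(j - 3)*(j - 1)*(j + 3)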